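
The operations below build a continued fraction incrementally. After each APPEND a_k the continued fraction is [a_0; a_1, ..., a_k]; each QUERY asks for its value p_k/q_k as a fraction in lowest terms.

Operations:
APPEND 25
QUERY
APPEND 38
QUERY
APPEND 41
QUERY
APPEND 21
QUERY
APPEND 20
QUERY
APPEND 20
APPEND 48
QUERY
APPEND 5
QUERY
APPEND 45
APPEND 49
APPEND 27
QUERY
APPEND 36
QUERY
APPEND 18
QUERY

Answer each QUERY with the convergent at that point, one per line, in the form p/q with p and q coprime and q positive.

25/1
951/38
39016/1559
820287/32777
16444756/657099
15842784292/633045435
79543636867/3178401932
4762333409133877/190293156116664
171620252288178482/6857596194088211
3093926874596346553/123627024649704462

APPEND 25: p_0 = 25·1 + 0 = 25, q_0 = 25·0 + 1 = 1 → 25/1
APPEND 38: p_1 = 38·25 + 1 = 951, q_1 = 38·1 + 0 = 38 → 951/38
APPEND 41: p_2 = 41·951 + 25 = 39016, q_2 = 41·38 + 1 = 1559 → 39016/1559
APPEND 21: p_3 = 21·39016 + 951 = 820287, q_3 = 21·1559 + 38 = 32777 → 820287/32777
APPEND 20: p_4 = 20·820287 + 39016 = 16444756, q_4 = 20·32777 + 1559 = 657099 → 16444756/657099
APPEND 20: p_5 = 20·16444756 + 820287 = 329715407, q_5 = 20·657099 + 32777 = 13174757 → 329715407/13174757
APPEND 48: p_6 = 48·329715407 + 16444756 = 15842784292, q_6 = 48·13174757 + 657099 = 633045435 → 15842784292/633045435
APPEND 5: p_7 = 5·15842784292 + 329715407 = 79543636867, q_7 = 5·633045435 + 13174757 = 3178401932 → 79543636867/3178401932
APPEND 45: p_8 = 45·79543636867 + 15842784292 = 3595306443307, q_8 = 45·3178401932 + 633045435 = 143661132375 → 3595306443307/143661132375
APPEND 49: p_9 = 49·3595306443307 + 79543636867 = 176249559358910, q_9 = 49·143661132375 + 3178401932 = 7042573888307 → 176249559358910/7042573888307
APPEND 27: p_10 = 27·176249559358910 + 3595306443307 = 4762333409133877, q_10 = 27·7042573888307 + 143661132375 = 190293156116664 → 4762333409133877/190293156116664
APPEND 36: p_11 = 36·4762333409133877 + 176249559358910 = 171620252288178482, q_11 = 36·190293156116664 + 7042573888307 = 6857596194088211 → 171620252288178482/6857596194088211
APPEND 18: p_12 = 18·171620252288178482 + 4762333409133877 = 3093926874596346553, q_12 = 18·6857596194088211 + 190293156116664 = 123627024649704462 → 3093926874596346553/123627024649704462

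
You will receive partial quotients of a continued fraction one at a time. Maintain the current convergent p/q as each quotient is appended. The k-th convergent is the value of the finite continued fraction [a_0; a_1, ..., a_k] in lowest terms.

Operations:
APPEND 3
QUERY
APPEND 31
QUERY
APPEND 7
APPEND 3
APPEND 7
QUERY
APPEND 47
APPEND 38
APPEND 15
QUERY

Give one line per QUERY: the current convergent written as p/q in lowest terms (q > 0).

APPEND 3: p_0 = 3·1 + 0 = 3, q_0 = 3·0 + 1 = 1 → 3/1
APPEND 31: p_1 = 31·3 + 1 = 94, q_1 = 31·1 + 0 = 31 → 94/31
APPEND 7: p_2 = 7·94 + 3 = 661, q_2 = 7·31 + 1 = 218 → 661/218
APPEND 3: p_3 = 3·661 + 94 = 2077, q_3 = 3·218 + 31 = 685 → 2077/685
APPEND 7: p_4 = 7·2077 + 661 = 15200, q_4 = 7·685 + 218 = 5013 → 15200/5013
APPEND 47: p_5 = 47·15200 + 2077 = 716477, q_5 = 47·5013 + 685 = 236296 → 716477/236296
APPEND 38: p_6 = 38·716477 + 15200 = 27241326, q_6 = 38·236296 + 5013 = 8984261 → 27241326/8984261
APPEND 15: p_7 = 15·27241326 + 716477 = 409336367, q_7 = 15·8984261 + 236296 = 135000211 → 409336367/135000211

3/1
94/31
15200/5013
409336367/135000211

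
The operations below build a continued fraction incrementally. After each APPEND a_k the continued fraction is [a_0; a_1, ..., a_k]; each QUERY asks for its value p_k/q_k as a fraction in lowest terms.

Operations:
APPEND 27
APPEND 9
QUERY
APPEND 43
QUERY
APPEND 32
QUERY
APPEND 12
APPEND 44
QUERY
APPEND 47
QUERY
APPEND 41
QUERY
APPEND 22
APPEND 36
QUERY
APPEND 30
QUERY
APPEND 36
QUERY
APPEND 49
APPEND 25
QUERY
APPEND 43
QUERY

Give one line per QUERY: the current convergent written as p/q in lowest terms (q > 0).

APPEND 27: p_0 = 27·1 + 0 = 27, q_0 = 27·0 + 1 = 1 → 27/1
APPEND 9: p_1 = 9·27 + 1 = 244, q_1 = 9·1 + 0 = 9 → 244/9
APPEND 43: p_2 = 43·244 + 27 = 10519, q_2 = 43·9 + 1 = 388 → 10519/388
APPEND 32: p_3 = 32·10519 + 244 = 336852, q_3 = 32·388 + 9 = 12425 → 336852/12425
APPEND 12: p_4 = 12·336852 + 10519 = 4052743, q_4 = 12·12425 + 388 = 149488 → 4052743/149488
APPEND 44: p_5 = 44·4052743 + 336852 = 178657544, q_5 = 44·149488 + 12425 = 6589897 → 178657544/6589897
APPEND 47: p_6 = 47·178657544 + 4052743 = 8400957311, q_6 = 47·6589897 + 149488 = 309874647 → 8400957311/309874647
APPEND 41: p_7 = 41·8400957311 + 178657544 = 344617907295, q_7 = 41·309874647 + 6589897 = 12711450424 → 344617907295/12711450424
APPEND 22: p_8 = 22·344617907295 + 8400957311 = 7589994917801, q_8 = 22·12711450424 + 309874647 = 279961783975 → 7589994917801/279961783975
APPEND 36: p_9 = 36·7589994917801 + 344617907295 = 273584434948131, q_9 = 36·279961783975 + 12711450424 = 10091335673524 → 273584434948131/10091335673524
APPEND 30: p_10 = 30·273584434948131 + 7589994917801 = 8215123043361731, q_10 = 30·10091335673524 + 279961783975 = 303020031989695 → 8215123043361731/303020031989695
APPEND 36: p_11 = 36·8215123043361731 + 273584434948131 = 296018013995970447, q_11 = 36·303020031989695 + 10091335673524 = 10918812487302544 → 296018013995970447/10918812487302544
APPEND 49: p_12 = 49·296018013995970447 + 8215123043361731 = 14513097808845913634, q_12 = 49·10918812487302544 + 303020031989695 = 535324831909814351 → 14513097808845913634/535324831909814351
APPEND 25: p_13 = 25·14513097808845913634 + 296018013995970447 = 363123463235143811297, q_13 = 25·535324831909814351 + 10918812487302544 = 13394039610232661319 → 363123463235143811297/13394039610232661319
APPEND 43: p_14 = 43·363123463235143811297 + 14513097808845913634 = 15628822016920029799405, q_14 = 43·13394039610232661319 + 535324831909814351 = 576479028071914251068 → 15628822016920029799405/576479028071914251068

244/9
10519/388
336852/12425
178657544/6589897
8400957311/309874647
344617907295/12711450424
273584434948131/10091335673524
8215123043361731/303020031989695
296018013995970447/10918812487302544
363123463235143811297/13394039610232661319
15628822016920029799405/576479028071914251068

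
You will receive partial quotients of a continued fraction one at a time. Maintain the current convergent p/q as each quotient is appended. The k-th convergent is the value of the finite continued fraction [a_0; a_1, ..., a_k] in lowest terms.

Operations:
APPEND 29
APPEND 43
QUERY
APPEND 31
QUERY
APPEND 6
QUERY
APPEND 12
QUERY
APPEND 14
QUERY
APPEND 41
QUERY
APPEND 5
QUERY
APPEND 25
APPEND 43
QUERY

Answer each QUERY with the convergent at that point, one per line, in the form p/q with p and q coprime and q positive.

APPEND 29: p_0 = 29·1 + 0 = 29, q_0 = 29·0 + 1 = 1 → 29/1
APPEND 43: p_1 = 43·29 + 1 = 1248, q_1 = 43·1 + 0 = 43 → 1248/43
APPEND 31: p_2 = 31·1248 + 29 = 38717, q_2 = 31·43 + 1 = 1334 → 38717/1334
APPEND 6: p_3 = 6·38717 + 1248 = 233550, q_3 = 6·1334 + 43 = 8047 → 233550/8047
APPEND 12: p_4 = 12·233550 + 38717 = 2841317, q_4 = 12·8047 + 1334 = 97898 → 2841317/97898
APPEND 14: p_5 = 14·2841317 + 233550 = 40011988, q_5 = 14·97898 + 8047 = 1378619 → 40011988/1378619
APPEND 41: p_6 = 41·40011988 + 2841317 = 1643332825, q_6 = 41·1378619 + 97898 = 56621277 → 1643332825/56621277
APPEND 5: p_7 = 5·1643332825 + 40011988 = 8256676113, q_7 = 5·56621277 + 1378619 = 284485004 → 8256676113/284485004
APPEND 25: p_8 = 25·8256676113 + 1643332825 = 208060235650, q_8 = 25·284485004 + 56621277 = 7168746377 → 208060235650/7168746377
APPEND 43: p_9 = 43·208060235650 + 8256676113 = 8954846809063, q_9 = 43·7168746377 + 284485004 = 308540579215 → 8954846809063/308540579215

1248/43
38717/1334
233550/8047
2841317/97898
40011988/1378619
1643332825/56621277
8256676113/284485004
8954846809063/308540579215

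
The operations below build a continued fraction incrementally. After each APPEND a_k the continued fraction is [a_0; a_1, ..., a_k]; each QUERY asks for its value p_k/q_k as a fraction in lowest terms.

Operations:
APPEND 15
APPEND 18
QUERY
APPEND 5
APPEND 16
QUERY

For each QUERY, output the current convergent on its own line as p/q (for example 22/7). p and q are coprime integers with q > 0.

271/18
22191/1474

APPEND 15: p_0 = 15·1 + 0 = 15, q_0 = 15·0 + 1 = 1 → 15/1
APPEND 18: p_1 = 18·15 + 1 = 271, q_1 = 18·1 + 0 = 18 → 271/18
APPEND 5: p_2 = 5·271 + 15 = 1370, q_2 = 5·18 + 1 = 91 → 1370/91
APPEND 16: p_3 = 16·1370 + 271 = 22191, q_3 = 16·91 + 18 = 1474 → 22191/1474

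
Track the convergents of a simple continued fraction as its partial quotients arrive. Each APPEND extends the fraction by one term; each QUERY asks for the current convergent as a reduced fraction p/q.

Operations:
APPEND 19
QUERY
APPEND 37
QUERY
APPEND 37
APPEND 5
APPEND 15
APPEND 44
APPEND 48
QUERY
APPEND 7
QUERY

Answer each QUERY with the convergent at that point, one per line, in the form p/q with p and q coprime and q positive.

19/1
704/37
4214650548/221508851
29590317563/1555174544

APPEND 19: p_0 = 19·1 + 0 = 19, q_0 = 19·0 + 1 = 1 → 19/1
APPEND 37: p_1 = 37·19 + 1 = 704, q_1 = 37·1 + 0 = 37 → 704/37
APPEND 37: p_2 = 37·704 + 19 = 26067, q_2 = 37·37 + 1 = 1370 → 26067/1370
APPEND 5: p_3 = 5·26067 + 704 = 131039, q_3 = 5·1370 + 37 = 6887 → 131039/6887
APPEND 15: p_4 = 15·131039 + 26067 = 1991652, q_4 = 15·6887 + 1370 = 104675 → 1991652/104675
APPEND 44: p_5 = 44·1991652 + 131039 = 87763727, q_5 = 44·104675 + 6887 = 4612587 → 87763727/4612587
APPEND 48: p_6 = 48·87763727 + 1991652 = 4214650548, q_6 = 48·4612587 + 104675 = 221508851 → 4214650548/221508851
APPEND 7: p_7 = 7·4214650548 + 87763727 = 29590317563, q_7 = 7·221508851 + 4612587 = 1555174544 → 29590317563/1555174544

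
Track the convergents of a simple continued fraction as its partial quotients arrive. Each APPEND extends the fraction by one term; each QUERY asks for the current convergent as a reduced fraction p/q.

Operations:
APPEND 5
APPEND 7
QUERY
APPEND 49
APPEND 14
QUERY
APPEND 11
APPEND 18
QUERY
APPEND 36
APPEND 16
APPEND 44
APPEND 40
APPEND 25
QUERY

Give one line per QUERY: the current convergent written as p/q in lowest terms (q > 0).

36/7
24802/4823
4967440/965969
126684032154615/24634992643366

APPEND 5: p_0 = 5·1 + 0 = 5, q_0 = 5·0 + 1 = 1 → 5/1
APPEND 7: p_1 = 7·5 + 1 = 36, q_1 = 7·1 + 0 = 7 → 36/7
APPEND 49: p_2 = 49·36 + 5 = 1769, q_2 = 49·7 + 1 = 344 → 1769/344
APPEND 14: p_3 = 14·1769 + 36 = 24802, q_3 = 14·344 + 7 = 4823 → 24802/4823
APPEND 11: p_4 = 11·24802 + 1769 = 274591, q_4 = 11·4823 + 344 = 53397 → 274591/53397
APPEND 18: p_5 = 18·274591 + 24802 = 4967440, q_5 = 18·53397 + 4823 = 965969 → 4967440/965969
APPEND 36: p_6 = 36·4967440 + 274591 = 179102431, q_6 = 36·965969 + 53397 = 34828281 → 179102431/34828281
APPEND 16: p_7 = 16·179102431 + 4967440 = 2870606336, q_7 = 16·34828281 + 965969 = 558218465 → 2870606336/558218465
APPEND 44: p_8 = 44·2870606336 + 179102431 = 126485781215, q_8 = 44·558218465 + 34828281 = 24596440741 → 126485781215/24596440741
APPEND 40: p_9 = 40·126485781215 + 2870606336 = 5062301854936, q_9 = 40·24596440741 + 558218465 = 984415848105 → 5062301854936/984415848105
APPEND 25: p_10 = 25·5062301854936 + 126485781215 = 126684032154615, q_10 = 25·984415848105 + 24596440741 = 24634992643366 → 126684032154615/24634992643366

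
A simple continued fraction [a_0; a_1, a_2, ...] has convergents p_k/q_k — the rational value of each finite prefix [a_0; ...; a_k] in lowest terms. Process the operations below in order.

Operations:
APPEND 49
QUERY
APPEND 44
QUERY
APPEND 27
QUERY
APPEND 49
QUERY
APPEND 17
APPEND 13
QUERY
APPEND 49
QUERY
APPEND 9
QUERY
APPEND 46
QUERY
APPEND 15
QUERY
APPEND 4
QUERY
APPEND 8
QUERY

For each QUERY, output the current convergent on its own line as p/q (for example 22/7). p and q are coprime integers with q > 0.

49/1
2157/44
58288/1189
2858269/58305
635293462/12959167
31178028499/635991557
281237549953/5736883180
12968105326337/264532617837
194802817445008/3973726150735
792179375106369/16159437220777
6532237818295960/133249223916951

APPEND 49: p_0 = 49·1 + 0 = 49, q_0 = 49·0 + 1 = 1 → 49/1
APPEND 44: p_1 = 44·49 + 1 = 2157, q_1 = 44·1 + 0 = 44 → 2157/44
APPEND 27: p_2 = 27·2157 + 49 = 58288, q_2 = 27·44 + 1 = 1189 → 58288/1189
APPEND 49: p_3 = 49·58288 + 2157 = 2858269, q_3 = 49·1189 + 44 = 58305 → 2858269/58305
APPEND 17: p_4 = 17·2858269 + 58288 = 48648861, q_4 = 17·58305 + 1189 = 992374 → 48648861/992374
APPEND 13: p_5 = 13·48648861 + 2858269 = 635293462, q_5 = 13·992374 + 58305 = 12959167 → 635293462/12959167
APPEND 49: p_6 = 49·635293462 + 48648861 = 31178028499, q_6 = 49·12959167 + 992374 = 635991557 → 31178028499/635991557
APPEND 9: p_7 = 9·31178028499 + 635293462 = 281237549953, q_7 = 9·635991557 + 12959167 = 5736883180 → 281237549953/5736883180
APPEND 46: p_8 = 46·281237549953 + 31178028499 = 12968105326337, q_8 = 46·5736883180 + 635991557 = 264532617837 → 12968105326337/264532617837
APPEND 15: p_9 = 15·12968105326337 + 281237549953 = 194802817445008, q_9 = 15·264532617837 + 5736883180 = 3973726150735 → 194802817445008/3973726150735
APPEND 4: p_10 = 4·194802817445008 + 12968105326337 = 792179375106369, q_10 = 4·3973726150735 + 264532617837 = 16159437220777 → 792179375106369/16159437220777
APPEND 8: p_11 = 8·792179375106369 + 194802817445008 = 6532237818295960, q_11 = 8·16159437220777 + 3973726150735 = 133249223916951 → 6532237818295960/133249223916951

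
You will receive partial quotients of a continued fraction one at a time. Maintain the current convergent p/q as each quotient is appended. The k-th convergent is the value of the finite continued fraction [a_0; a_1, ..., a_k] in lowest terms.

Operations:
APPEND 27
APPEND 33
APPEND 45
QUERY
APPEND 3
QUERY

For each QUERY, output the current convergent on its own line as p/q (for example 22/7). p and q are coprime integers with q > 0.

40167/1486
121393/4491

APPEND 27: p_0 = 27·1 + 0 = 27, q_0 = 27·0 + 1 = 1 → 27/1
APPEND 33: p_1 = 33·27 + 1 = 892, q_1 = 33·1 + 0 = 33 → 892/33
APPEND 45: p_2 = 45·892 + 27 = 40167, q_2 = 45·33 + 1 = 1486 → 40167/1486
APPEND 3: p_3 = 3·40167 + 892 = 121393, q_3 = 3·1486 + 33 = 4491 → 121393/4491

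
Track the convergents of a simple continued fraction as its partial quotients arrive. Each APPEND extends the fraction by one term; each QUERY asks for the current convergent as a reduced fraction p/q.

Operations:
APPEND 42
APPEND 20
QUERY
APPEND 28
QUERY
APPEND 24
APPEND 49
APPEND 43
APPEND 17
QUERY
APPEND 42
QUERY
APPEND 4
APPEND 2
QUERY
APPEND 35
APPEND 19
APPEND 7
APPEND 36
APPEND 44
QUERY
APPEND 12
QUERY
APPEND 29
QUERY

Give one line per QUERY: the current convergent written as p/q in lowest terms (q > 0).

841/20
23590/561
20364098765/484283992
856488400608/20368376059
7749123803002/184283952515
58652175548858726620/1394822822363486763
705158272861481630027/16769554465141270730
20508242088531825997403/487711902311460337933

APPEND 42: p_0 = 42·1 + 0 = 42, q_0 = 42·0 + 1 = 1 → 42/1
APPEND 20: p_1 = 20·42 + 1 = 841, q_1 = 20·1 + 0 = 20 → 841/20
APPEND 28: p_2 = 28·841 + 42 = 23590, q_2 = 28·20 + 1 = 561 → 23590/561
APPEND 24: p_3 = 24·23590 + 841 = 567001, q_3 = 24·561 + 20 = 13484 → 567001/13484
APPEND 49: p_4 = 49·567001 + 23590 = 27806639, q_4 = 49·13484 + 561 = 661277 → 27806639/661277
APPEND 43: p_5 = 43·27806639 + 567001 = 1196252478, q_5 = 43·661277 + 13484 = 28448395 → 1196252478/28448395
APPEND 17: p_6 = 17·1196252478 + 27806639 = 20364098765, q_6 = 17·28448395 + 661277 = 484283992 → 20364098765/484283992
APPEND 42: p_7 = 42·20364098765 + 1196252478 = 856488400608, q_7 = 42·484283992 + 28448395 = 20368376059 → 856488400608/20368376059
APPEND 4: p_8 = 4·856488400608 + 20364098765 = 3446317701197, q_8 = 4·20368376059 + 484283992 = 81957788228 → 3446317701197/81957788228
APPEND 2: p_9 = 2·3446317701197 + 856488400608 = 7749123803002, q_9 = 2·81957788228 + 20368376059 = 184283952515 → 7749123803002/184283952515
APPEND 35: p_10 = 35·7749123803002 + 3446317701197 = 274665650806267, q_10 = 35·184283952515 + 81957788228 = 6531896126253 → 274665650806267/6531896126253
APPEND 19: p_11 = 19·274665650806267 + 7749123803002 = 5226396489122075, q_11 = 19·6531896126253 + 184283952515 = 124290310351322 → 5226396489122075/124290310351322
APPEND 7: p_12 = 7·5226396489122075 + 274665650806267 = 36859441074660792, q_12 = 7·124290310351322 + 6531896126253 = 876564068585507 → 36859441074660792/876564068585507
APPEND 36: p_13 = 36·36859441074660792 + 5226396489122075 = 1332166275176910587, q_13 = 36·876564068585507 + 124290310351322 = 31680596779429574 → 1332166275176910587/31680596779429574
APPEND 44: p_14 = 44·1332166275176910587 + 36859441074660792 = 58652175548858726620, q_14 = 44·31680596779429574 + 876564068585507 = 1394822822363486763 → 58652175548858726620/1394822822363486763
APPEND 12: p_15 = 12·58652175548858726620 + 1332166275176910587 = 705158272861481630027, q_15 = 12·1394822822363486763 + 31680596779429574 = 16769554465141270730 → 705158272861481630027/16769554465141270730
APPEND 29: p_16 = 29·705158272861481630027 + 58652175548858726620 = 20508242088531825997403, q_16 = 29·16769554465141270730 + 1394822822363486763 = 487711902311460337933 → 20508242088531825997403/487711902311460337933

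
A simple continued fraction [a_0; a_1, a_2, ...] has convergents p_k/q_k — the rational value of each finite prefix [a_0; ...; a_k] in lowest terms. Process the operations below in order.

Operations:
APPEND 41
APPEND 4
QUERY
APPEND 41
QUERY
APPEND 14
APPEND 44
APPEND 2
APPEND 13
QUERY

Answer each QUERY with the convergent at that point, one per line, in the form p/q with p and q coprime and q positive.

APPEND 41: p_0 = 41·1 + 0 = 41, q_0 = 41·0 + 1 = 1 → 41/1
APPEND 4: p_1 = 4·41 + 1 = 165, q_1 = 4·1 + 0 = 4 → 165/4
APPEND 41: p_2 = 41·165 + 41 = 6806, q_2 = 41·4 + 1 = 165 → 6806/165
APPEND 14: p_3 = 14·6806 + 165 = 95449, q_3 = 14·165 + 4 = 2314 → 95449/2314
APPEND 44: p_4 = 44·95449 + 6806 = 4206562, q_4 = 44·2314 + 165 = 101981 → 4206562/101981
APPEND 2: p_5 = 2·4206562 + 95449 = 8508573, q_5 = 2·101981 + 2314 = 206276 → 8508573/206276
APPEND 13: p_6 = 13·8508573 + 4206562 = 114818011, q_6 = 13·206276 + 101981 = 2783569 → 114818011/2783569

165/4
6806/165
114818011/2783569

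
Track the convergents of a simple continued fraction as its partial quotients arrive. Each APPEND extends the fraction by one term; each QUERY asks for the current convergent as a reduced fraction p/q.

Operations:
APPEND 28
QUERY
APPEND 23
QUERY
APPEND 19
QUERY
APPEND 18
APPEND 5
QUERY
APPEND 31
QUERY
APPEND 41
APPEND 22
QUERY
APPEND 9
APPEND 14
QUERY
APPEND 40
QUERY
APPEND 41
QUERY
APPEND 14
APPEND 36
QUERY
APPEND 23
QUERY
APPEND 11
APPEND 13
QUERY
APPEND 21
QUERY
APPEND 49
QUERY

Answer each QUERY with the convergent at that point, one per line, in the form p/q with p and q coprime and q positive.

APPEND 28: p_0 = 28·1 + 0 = 28, q_0 = 28·0 + 1 = 1 → 28/1
APPEND 23: p_1 = 23·28 + 1 = 645, q_1 = 23·1 + 0 = 23 → 645/23
APPEND 19: p_2 = 19·645 + 28 = 12283, q_2 = 19·23 + 1 = 438 → 12283/438
APPEND 18: p_3 = 18·12283 + 645 = 221739, q_3 = 18·438 + 23 = 7907 → 221739/7907
APPEND 5: p_4 = 5·221739 + 12283 = 1120978, q_4 = 5·7907 + 438 = 39973 → 1120978/39973
APPEND 31: p_5 = 31·1120978 + 221739 = 34972057, q_5 = 31·39973 + 7907 = 1247070 → 34972057/1247070
APPEND 41: p_6 = 41·34972057 + 1120978 = 1434975315, q_6 = 41·1247070 + 39973 = 51169843 → 1434975315/51169843
APPEND 22: p_7 = 22·1434975315 + 34972057 = 31604428987, q_7 = 22·51169843 + 1247070 = 1126983616 → 31604428987/1126983616
APPEND 9: p_8 = 9·31604428987 + 1434975315 = 285874836198, q_8 = 9·1126983616 + 51169843 = 10194022387 → 285874836198/10194022387
APPEND 14: p_9 = 14·285874836198 + 31604428987 = 4033852135759, q_9 = 14·10194022387 + 1126983616 = 143843297034 → 4033852135759/143843297034
APPEND 40: p_10 = 40·4033852135759 + 285874836198 = 161639960266558, q_10 = 40·143843297034 + 10194022387 = 5763925903747 → 161639960266558/5763925903747
APPEND 41: p_11 = 41·161639960266558 + 4033852135759 = 6631272223064637, q_11 = 41·5763925903747 + 143843297034 = 236464805350661 → 6631272223064637/236464805350661
APPEND 14: p_12 = 14·6631272223064637 + 161639960266558 = 92999451083171476, q_12 = 14·236464805350661 + 5763925903747 = 3316271200813001 → 92999451083171476/3316271200813001
APPEND 36: p_13 = 36·92999451083171476 + 6631272223064637 = 3354611511217237773, q_13 = 36·3316271200813001 + 236464805350661 = 119622228034618697 → 3354611511217237773/119622228034618697
APPEND 23: p_14 = 23·3354611511217237773 + 92999451083171476 = 77249064209079640255, q_14 = 23·119622228034618697 + 3316271200813001 = 2754627515997043032 → 77249064209079640255/2754627515997043032
APPEND 11: p_15 = 11·77249064209079640255 + 3354611511217237773 = 853094317811093280578, q_15 = 11·2754627515997043032 + 119622228034618697 = 30420524904002092049 → 853094317811093280578/30420524904002092049
APPEND 13: p_16 = 13·853094317811093280578 + 77249064209079640255 = 11167475195753292287769, q_16 = 13·30420524904002092049 + 2754627515997043032 = 398221451268024239669 → 11167475195753292287769/398221451268024239669
APPEND 21: p_17 = 21·11167475195753292287769 + 853094317811093280578 = 235370073428630231323727, q_17 = 21·398221451268024239669 + 30420524904002092049 = 8393071001532511125098 → 235370073428630231323727/8393071001532511125098
APPEND 49: p_18 = 49·235370073428630231323727 + 11167475195753292287769 = 11544301073198634627150392, q_18 = 49·8393071001532511125098 + 398221451268024239669 = 411658700526361069369471 → 11544301073198634627150392/411658700526361069369471

28/1
645/23
12283/438
1120978/39973
34972057/1247070
31604428987/1126983616
4033852135759/143843297034
161639960266558/5763925903747
6631272223064637/236464805350661
3354611511217237773/119622228034618697
77249064209079640255/2754627515997043032
11167475195753292287769/398221451268024239669
235370073428630231323727/8393071001532511125098
11544301073198634627150392/411658700526361069369471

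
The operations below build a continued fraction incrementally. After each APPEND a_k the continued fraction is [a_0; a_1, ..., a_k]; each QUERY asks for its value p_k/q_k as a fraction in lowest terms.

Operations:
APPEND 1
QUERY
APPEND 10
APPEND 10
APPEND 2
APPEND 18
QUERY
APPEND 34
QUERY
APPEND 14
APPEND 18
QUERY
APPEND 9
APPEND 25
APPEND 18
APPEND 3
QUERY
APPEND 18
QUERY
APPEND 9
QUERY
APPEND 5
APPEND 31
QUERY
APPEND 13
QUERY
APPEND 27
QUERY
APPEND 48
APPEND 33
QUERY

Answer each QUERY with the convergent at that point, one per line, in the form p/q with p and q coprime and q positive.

1/1
4305/3917
146603/133390
37168049/33818176
465836583759/423851775938
8537520236332/7768052661463
77303518710747/70336325729105
12324012046202824/11213276446245733
160607211714426779/146132043482501517
4348718728335725857/3956778450473786692
6898019222398701567052/6276316201435874456881

APPEND 1: p_0 = 1·1 + 0 = 1, q_0 = 1·0 + 1 = 1 → 1/1
APPEND 10: p_1 = 10·1 + 1 = 11, q_1 = 10·1 + 0 = 10 → 11/10
APPEND 10: p_2 = 10·11 + 1 = 111, q_2 = 10·10 + 1 = 101 → 111/101
APPEND 2: p_3 = 2·111 + 11 = 233, q_3 = 2·101 + 10 = 212 → 233/212
APPEND 18: p_4 = 18·233 + 111 = 4305, q_4 = 18·212 + 101 = 3917 → 4305/3917
APPEND 34: p_5 = 34·4305 + 233 = 146603, q_5 = 34·3917 + 212 = 133390 → 146603/133390
APPEND 14: p_6 = 14·146603 + 4305 = 2056747, q_6 = 14·133390 + 3917 = 1871377 → 2056747/1871377
APPEND 18: p_7 = 18·2056747 + 146603 = 37168049, q_7 = 18·1871377 + 133390 = 33818176 → 37168049/33818176
APPEND 9: p_8 = 9·37168049 + 2056747 = 336569188, q_8 = 9·33818176 + 1871377 = 306234961 → 336569188/306234961
APPEND 25: p_9 = 25·336569188 + 37168049 = 8451397749, q_9 = 25·306234961 + 33818176 = 7689692201 → 8451397749/7689692201
APPEND 18: p_10 = 18·8451397749 + 336569188 = 152461728670, q_10 = 18·7689692201 + 306234961 = 138720694579 → 152461728670/138720694579
APPEND 3: p_11 = 3·152461728670 + 8451397749 = 465836583759, q_11 = 3·138720694579 + 7689692201 = 423851775938 → 465836583759/423851775938
APPEND 18: p_12 = 18·465836583759 + 152461728670 = 8537520236332, q_12 = 18·423851775938 + 138720694579 = 7768052661463 → 8537520236332/7768052661463
APPEND 9: p_13 = 9·8537520236332 + 465836583759 = 77303518710747, q_13 = 9·7768052661463 + 423851775938 = 70336325729105 → 77303518710747/70336325729105
APPEND 5: p_14 = 5·77303518710747 + 8537520236332 = 395055113790067, q_14 = 5·70336325729105 + 7768052661463 = 359449681306988 → 395055113790067/359449681306988
APPEND 31: p_15 = 31·395055113790067 + 77303518710747 = 12324012046202824, q_15 = 31·359449681306988 + 70336325729105 = 11213276446245733 → 12324012046202824/11213276446245733
APPEND 13: p_16 = 13·12324012046202824 + 395055113790067 = 160607211714426779, q_16 = 13·11213276446245733 + 359449681306988 = 146132043482501517 → 160607211714426779/146132043482501517
APPEND 27: p_17 = 27·160607211714426779 + 12324012046202824 = 4348718728335725857, q_17 = 27·146132043482501517 + 11213276446245733 = 3956778450473786692 → 4348718728335725857/3956778450473786692
APPEND 48: p_18 = 48·4348718728335725857 + 160607211714426779 = 208899106171829267915, q_18 = 48·3956778450473786692 + 146132043482501517 = 190071497666224262733 → 208899106171829267915/190071497666224262733
APPEND 33: p_19 = 33·208899106171829267915 + 4348718728335725857 = 6898019222398701567052, q_19 = 33·190071497666224262733 + 3956778450473786692 = 6276316201435874456881 → 6898019222398701567052/6276316201435874456881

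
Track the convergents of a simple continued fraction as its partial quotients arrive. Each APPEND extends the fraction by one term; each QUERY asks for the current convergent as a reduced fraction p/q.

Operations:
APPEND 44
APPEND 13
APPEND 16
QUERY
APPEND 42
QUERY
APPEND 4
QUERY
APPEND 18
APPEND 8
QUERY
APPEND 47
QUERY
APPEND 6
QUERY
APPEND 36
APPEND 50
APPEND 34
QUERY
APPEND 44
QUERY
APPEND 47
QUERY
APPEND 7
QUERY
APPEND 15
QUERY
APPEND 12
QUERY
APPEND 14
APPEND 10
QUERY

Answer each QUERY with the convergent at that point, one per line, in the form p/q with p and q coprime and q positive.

9212/209
387477/8791
1559120/35373
229172216/5199413
10799545789/245017916
65026446950/1475306909
4002540432013589/90808829789546
176229431616844316/3998257789378933
8286785826423696441/188008924930599397
58183730216582719403/1320060732303574712
881042739075164487486/19988919909484220077
10630696599118556569235/241187099646114215636
1507738647866468121136995/34207270249196946605446

APPEND 44: p_0 = 44·1 + 0 = 44, q_0 = 44·0 + 1 = 1 → 44/1
APPEND 13: p_1 = 13·44 + 1 = 573, q_1 = 13·1 + 0 = 13 → 573/13
APPEND 16: p_2 = 16·573 + 44 = 9212, q_2 = 16·13 + 1 = 209 → 9212/209
APPEND 42: p_3 = 42·9212 + 573 = 387477, q_3 = 42·209 + 13 = 8791 → 387477/8791
APPEND 4: p_4 = 4·387477 + 9212 = 1559120, q_4 = 4·8791 + 209 = 35373 → 1559120/35373
APPEND 18: p_5 = 18·1559120 + 387477 = 28451637, q_5 = 18·35373 + 8791 = 645505 → 28451637/645505
APPEND 8: p_6 = 8·28451637 + 1559120 = 229172216, q_6 = 8·645505 + 35373 = 5199413 → 229172216/5199413
APPEND 47: p_7 = 47·229172216 + 28451637 = 10799545789, q_7 = 47·5199413 + 645505 = 245017916 → 10799545789/245017916
APPEND 6: p_8 = 6·10799545789 + 229172216 = 65026446950, q_8 = 6·245017916 + 5199413 = 1475306909 → 65026446950/1475306909
APPEND 36: p_9 = 36·65026446950 + 10799545789 = 2351751635989, q_9 = 36·1475306909 + 245017916 = 53356066640 → 2351751635989/53356066640
APPEND 50: p_10 = 50·2351751635989 + 65026446950 = 117652608246400, q_10 = 50·53356066640 + 1475306909 = 2669278638909 → 117652608246400/2669278638909
APPEND 34: p_11 = 34·117652608246400 + 2351751635989 = 4002540432013589, q_11 = 34·2669278638909 + 53356066640 = 90808829789546 → 4002540432013589/90808829789546
APPEND 44: p_12 = 44·4002540432013589 + 117652608246400 = 176229431616844316, q_12 = 44·90808829789546 + 2669278638909 = 3998257789378933 → 176229431616844316/3998257789378933
APPEND 47: p_13 = 47·176229431616844316 + 4002540432013589 = 8286785826423696441, q_13 = 47·3998257789378933 + 90808829789546 = 188008924930599397 → 8286785826423696441/188008924930599397
APPEND 7: p_14 = 7·8286785826423696441 + 176229431616844316 = 58183730216582719403, q_14 = 7·188008924930599397 + 3998257789378933 = 1320060732303574712 → 58183730216582719403/1320060732303574712
APPEND 15: p_15 = 15·58183730216582719403 + 8286785826423696441 = 881042739075164487486, q_15 = 15·1320060732303574712 + 188008924930599397 = 19988919909484220077 → 881042739075164487486/19988919909484220077
APPEND 12: p_16 = 12·881042739075164487486 + 58183730216582719403 = 10630696599118556569235, q_16 = 12·19988919909484220077 + 1320060732303574712 = 241187099646114215636 → 10630696599118556569235/241187099646114215636
APPEND 14: p_17 = 14·10630696599118556569235 + 881042739075164487486 = 149710795126734956456776, q_17 = 14·241187099646114215636 + 19988919909484220077 = 3396608314955083238981 → 149710795126734956456776/3396608314955083238981
APPEND 10: p_18 = 10·149710795126734956456776 + 10630696599118556569235 = 1507738647866468121136995, q_18 = 10·3396608314955083238981 + 241187099646114215636 = 34207270249196946605446 → 1507738647866468121136995/34207270249196946605446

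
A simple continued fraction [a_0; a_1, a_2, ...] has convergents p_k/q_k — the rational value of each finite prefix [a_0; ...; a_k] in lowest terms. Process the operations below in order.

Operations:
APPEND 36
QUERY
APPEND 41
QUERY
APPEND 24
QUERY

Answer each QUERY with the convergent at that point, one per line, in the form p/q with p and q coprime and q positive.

36/1
1477/41
35484/985

APPEND 36: p_0 = 36·1 + 0 = 36, q_0 = 36·0 + 1 = 1 → 36/1
APPEND 41: p_1 = 41·36 + 1 = 1477, q_1 = 41·1 + 0 = 41 → 1477/41
APPEND 24: p_2 = 24·1477 + 36 = 35484, q_2 = 24·41 + 1 = 985 → 35484/985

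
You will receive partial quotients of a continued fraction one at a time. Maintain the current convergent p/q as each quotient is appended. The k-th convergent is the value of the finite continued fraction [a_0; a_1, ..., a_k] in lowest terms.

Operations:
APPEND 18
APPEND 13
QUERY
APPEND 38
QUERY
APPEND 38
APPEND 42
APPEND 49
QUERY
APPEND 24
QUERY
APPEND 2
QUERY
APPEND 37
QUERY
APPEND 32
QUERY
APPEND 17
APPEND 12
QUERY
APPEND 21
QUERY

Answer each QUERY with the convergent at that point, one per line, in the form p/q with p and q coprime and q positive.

APPEND 18: p_0 = 18·1 + 0 = 18, q_0 = 18·0 + 1 = 1 → 18/1
APPEND 13: p_1 = 13·18 + 1 = 235, q_1 = 13·1 + 0 = 13 → 235/13
APPEND 38: p_2 = 38·235 + 18 = 8948, q_2 = 38·13 + 1 = 495 → 8948/495
APPEND 38: p_3 = 38·8948 + 235 = 340259, q_3 = 38·495 + 13 = 18823 → 340259/18823
APPEND 42: p_4 = 42·340259 + 8948 = 14299826, q_4 = 42·18823 + 495 = 791061 → 14299826/791061
APPEND 49: p_5 = 49·14299826 + 340259 = 701031733, q_5 = 49·791061 + 18823 = 38780812 → 701031733/38780812
APPEND 24: p_6 = 24·701031733 + 14299826 = 16839061418, q_6 = 24·38780812 + 791061 = 931530549 → 16839061418/931530549
APPEND 2: p_7 = 2·16839061418 + 701031733 = 34379154569, q_7 = 2·931530549 + 38780812 = 1901841910 → 34379154569/1901841910
APPEND 37: p_8 = 37·34379154569 + 16839061418 = 1288867780471, q_8 = 37·1901841910 + 931530549 = 71299681219 → 1288867780471/71299681219
APPEND 32: p_9 = 32·1288867780471 + 34379154569 = 41278148129641, q_9 = 32·71299681219 + 1901841910 = 2283491640918 → 41278148129641/2283491640918
APPEND 17: p_10 = 17·41278148129641 + 1288867780471 = 703017385984368, q_10 = 17·2283491640918 + 71299681219 = 38890657576825 → 703017385984368/38890657576825
APPEND 12: p_11 = 12·703017385984368 + 41278148129641 = 8477486779942057, q_11 = 12·38890657576825 + 2283491640918 = 468971382562818 → 8477486779942057/468971382562818
APPEND 21: p_12 = 21·8477486779942057 + 703017385984368 = 178730239764767565, q_12 = 21·468971382562818 + 38890657576825 = 9887289691396003 → 178730239764767565/9887289691396003

235/13
8948/495
701031733/38780812
16839061418/931530549
34379154569/1901841910
1288867780471/71299681219
41278148129641/2283491640918
8477486779942057/468971382562818
178730239764767565/9887289691396003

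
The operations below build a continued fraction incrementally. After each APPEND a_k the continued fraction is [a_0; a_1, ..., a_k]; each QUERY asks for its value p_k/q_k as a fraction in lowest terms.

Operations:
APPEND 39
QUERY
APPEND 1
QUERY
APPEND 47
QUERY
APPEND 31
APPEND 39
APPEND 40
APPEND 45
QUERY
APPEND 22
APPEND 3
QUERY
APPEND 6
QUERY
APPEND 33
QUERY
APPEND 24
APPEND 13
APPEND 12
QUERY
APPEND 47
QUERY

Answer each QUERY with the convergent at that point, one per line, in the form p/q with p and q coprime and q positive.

39/1
40/1
1919/48
4187392355/104739324
280834292372/7024513455
1777221387571/44453672107
58929140082215/1473995692986
223031173268621347/5578682946007879
10500933068348975027/262660037012012322

APPEND 39: p_0 = 39·1 + 0 = 39, q_0 = 39·0 + 1 = 1 → 39/1
APPEND 1: p_1 = 1·39 + 1 = 40, q_1 = 1·1 + 0 = 1 → 40/1
APPEND 47: p_2 = 47·40 + 39 = 1919, q_2 = 47·1 + 1 = 48 → 1919/48
APPEND 31: p_3 = 31·1919 + 40 = 59529, q_3 = 31·48 + 1 = 1489 → 59529/1489
APPEND 39: p_4 = 39·59529 + 1919 = 2323550, q_4 = 39·1489 + 48 = 58119 → 2323550/58119
APPEND 40: p_5 = 40·2323550 + 59529 = 93001529, q_5 = 40·58119 + 1489 = 2326249 → 93001529/2326249
APPEND 45: p_6 = 45·93001529 + 2323550 = 4187392355, q_6 = 45·2326249 + 58119 = 104739324 → 4187392355/104739324
APPEND 22: p_7 = 22·4187392355 + 93001529 = 92215633339, q_7 = 22·104739324 + 2326249 = 2306591377 → 92215633339/2306591377
APPEND 3: p_8 = 3·92215633339 + 4187392355 = 280834292372, q_8 = 3·2306591377 + 104739324 = 7024513455 → 280834292372/7024513455
APPEND 6: p_9 = 6·280834292372 + 92215633339 = 1777221387571, q_9 = 6·7024513455 + 2306591377 = 44453672107 → 1777221387571/44453672107
APPEND 33: p_10 = 33·1777221387571 + 280834292372 = 58929140082215, q_10 = 33·44453672107 + 7024513455 = 1473995692986 → 58929140082215/1473995692986
APPEND 24: p_11 = 24·58929140082215 + 1777221387571 = 1416076583360731, q_11 = 24·1473995692986 + 44453672107 = 35420350303771 → 1416076583360731/35420350303771
APPEND 13: p_12 = 13·1416076583360731 + 58929140082215 = 18467924723771718, q_12 = 13·35420350303771 + 1473995692986 = 461938549642009 → 18467924723771718/461938549642009
APPEND 12: p_13 = 12·18467924723771718 + 1416076583360731 = 223031173268621347, q_13 = 12·461938549642009 + 35420350303771 = 5578682946007879 → 223031173268621347/5578682946007879
APPEND 47: p_14 = 47·223031173268621347 + 18467924723771718 = 10500933068348975027, q_14 = 47·5578682946007879 + 461938549642009 = 262660037012012322 → 10500933068348975027/262660037012012322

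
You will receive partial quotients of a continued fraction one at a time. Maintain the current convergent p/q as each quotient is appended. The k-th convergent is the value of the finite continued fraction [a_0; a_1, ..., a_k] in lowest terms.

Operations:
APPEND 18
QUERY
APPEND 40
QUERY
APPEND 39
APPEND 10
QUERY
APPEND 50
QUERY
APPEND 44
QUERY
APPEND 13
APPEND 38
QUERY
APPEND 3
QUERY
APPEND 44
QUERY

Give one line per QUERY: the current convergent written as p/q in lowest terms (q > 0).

18/1
721/40
282091/15650
14132687/784061
622120319/34514334
308486600011/17114389648
933561496867/51792639347
41385192462159/2295990520916

APPEND 18: p_0 = 18·1 + 0 = 18, q_0 = 18·0 + 1 = 1 → 18/1
APPEND 40: p_1 = 40·18 + 1 = 721, q_1 = 40·1 + 0 = 40 → 721/40
APPEND 39: p_2 = 39·721 + 18 = 28137, q_2 = 39·40 + 1 = 1561 → 28137/1561
APPEND 10: p_3 = 10·28137 + 721 = 282091, q_3 = 10·1561 + 40 = 15650 → 282091/15650
APPEND 50: p_4 = 50·282091 + 28137 = 14132687, q_4 = 50·15650 + 1561 = 784061 → 14132687/784061
APPEND 44: p_5 = 44·14132687 + 282091 = 622120319, q_5 = 44·784061 + 15650 = 34514334 → 622120319/34514334
APPEND 13: p_6 = 13·622120319 + 14132687 = 8101696834, q_6 = 13·34514334 + 784061 = 449470403 → 8101696834/449470403
APPEND 38: p_7 = 38·8101696834 + 622120319 = 308486600011, q_7 = 38·449470403 + 34514334 = 17114389648 → 308486600011/17114389648
APPEND 3: p_8 = 3·308486600011 + 8101696834 = 933561496867, q_8 = 3·17114389648 + 449470403 = 51792639347 → 933561496867/51792639347
APPEND 44: p_9 = 44·933561496867 + 308486600011 = 41385192462159, q_9 = 44·51792639347 + 17114389648 = 2295990520916 → 41385192462159/2295990520916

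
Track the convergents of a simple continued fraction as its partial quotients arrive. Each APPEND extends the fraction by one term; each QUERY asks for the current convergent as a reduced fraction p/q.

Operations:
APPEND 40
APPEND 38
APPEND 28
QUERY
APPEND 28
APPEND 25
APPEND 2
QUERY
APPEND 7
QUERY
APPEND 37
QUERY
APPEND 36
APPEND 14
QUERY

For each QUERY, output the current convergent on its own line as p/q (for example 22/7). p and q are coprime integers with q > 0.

42628/1065
61035611/1524888
457169530/11421731
16976308221/424128935
8579436025025/214345016409

APPEND 40: p_0 = 40·1 + 0 = 40, q_0 = 40·0 + 1 = 1 → 40/1
APPEND 38: p_1 = 38·40 + 1 = 1521, q_1 = 38·1 + 0 = 38 → 1521/38
APPEND 28: p_2 = 28·1521 + 40 = 42628, q_2 = 28·38 + 1 = 1065 → 42628/1065
APPEND 28: p_3 = 28·42628 + 1521 = 1195105, q_3 = 28·1065 + 38 = 29858 → 1195105/29858
APPEND 25: p_4 = 25·1195105 + 42628 = 29920253, q_4 = 25·29858 + 1065 = 747515 → 29920253/747515
APPEND 2: p_5 = 2·29920253 + 1195105 = 61035611, q_5 = 2·747515 + 29858 = 1524888 → 61035611/1524888
APPEND 7: p_6 = 7·61035611 + 29920253 = 457169530, q_6 = 7·1524888 + 747515 = 11421731 → 457169530/11421731
APPEND 37: p_7 = 37·457169530 + 61035611 = 16976308221, q_7 = 37·11421731 + 1524888 = 424128935 → 16976308221/424128935
APPEND 36: p_8 = 36·16976308221 + 457169530 = 611604265486, q_8 = 36·424128935 + 11421731 = 15280063391 → 611604265486/15280063391
APPEND 14: p_9 = 14·611604265486 + 16976308221 = 8579436025025, q_9 = 14·15280063391 + 424128935 = 214345016409 → 8579436025025/214345016409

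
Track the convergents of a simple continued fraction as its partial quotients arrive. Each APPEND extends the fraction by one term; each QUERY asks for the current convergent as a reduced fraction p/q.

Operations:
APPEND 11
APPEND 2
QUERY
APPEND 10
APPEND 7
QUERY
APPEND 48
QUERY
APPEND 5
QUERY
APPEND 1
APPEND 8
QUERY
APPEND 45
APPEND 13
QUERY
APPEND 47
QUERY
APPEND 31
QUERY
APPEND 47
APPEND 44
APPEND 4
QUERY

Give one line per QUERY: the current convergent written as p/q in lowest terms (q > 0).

APPEND 11: p_0 = 11·1 + 0 = 11, q_0 = 11·0 + 1 = 1 → 11/1
APPEND 2: p_1 = 2·11 + 1 = 23, q_1 = 2·1 + 0 = 2 → 23/2
APPEND 10: p_2 = 10·23 + 11 = 241, q_2 = 10·2 + 1 = 21 → 241/21
APPEND 7: p_3 = 7·241 + 23 = 1710, q_3 = 7·21 + 2 = 149 → 1710/149
APPEND 48: p_4 = 48·1710 + 241 = 82321, q_4 = 48·149 + 21 = 7173 → 82321/7173
APPEND 5: p_5 = 5·82321 + 1710 = 413315, q_5 = 5·7173 + 149 = 36014 → 413315/36014
APPEND 1: p_6 = 1·413315 + 82321 = 495636, q_6 = 1·36014 + 7173 = 43187 → 495636/43187
APPEND 8: p_7 = 8·495636 + 413315 = 4378403, q_7 = 8·43187 + 36014 = 381510 → 4378403/381510
APPEND 45: p_8 = 45·4378403 + 495636 = 197523771, q_8 = 45·381510 + 43187 = 17211137 → 197523771/17211137
APPEND 13: p_9 = 13·197523771 + 4378403 = 2572187426, q_9 = 13·17211137 + 381510 = 224126291 → 2572187426/224126291
APPEND 47: p_10 = 47·2572187426 + 197523771 = 121090332793, q_10 = 47·224126291 + 17211137 = 10551146814 → 121090332793/10551146814
APPEND 31: p_11 = 31·121090332793 + 2572187426 = 3756372504009, q_11 = 31·10551146814 + 224126291 = 327309677525 → 3756372504009/327309677525
APPEND 47: p_12 = 47·3756372504009 + 121090332793 = 176670598021216, q_12 = 47·327309677525 + 10551146814 = 15394105990489 → 176670598021216/15394105990489
APPEND 44: p_13 = 44·176670598021216 + 3756372504009 = 7777262685437513, q_13 = 44·15394105990489 + 327309677525 = 677667973259041 → 7777262685437513/677667973259041
APPEND 4: p_14 = 4·7777262685437513 + 176670598021216 = 31285721339771268, q_14 = 4·677667973259041 + 15394105990489 = 2726065999026653 → 31285721339771268/2726065999026653

23/2
1710/149
82321/7173
413315/36014
4378403/381510
2572187426/224126291
121090332793/10551146814
3756372504009/327309677525
31285721339771268/2726065999026653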